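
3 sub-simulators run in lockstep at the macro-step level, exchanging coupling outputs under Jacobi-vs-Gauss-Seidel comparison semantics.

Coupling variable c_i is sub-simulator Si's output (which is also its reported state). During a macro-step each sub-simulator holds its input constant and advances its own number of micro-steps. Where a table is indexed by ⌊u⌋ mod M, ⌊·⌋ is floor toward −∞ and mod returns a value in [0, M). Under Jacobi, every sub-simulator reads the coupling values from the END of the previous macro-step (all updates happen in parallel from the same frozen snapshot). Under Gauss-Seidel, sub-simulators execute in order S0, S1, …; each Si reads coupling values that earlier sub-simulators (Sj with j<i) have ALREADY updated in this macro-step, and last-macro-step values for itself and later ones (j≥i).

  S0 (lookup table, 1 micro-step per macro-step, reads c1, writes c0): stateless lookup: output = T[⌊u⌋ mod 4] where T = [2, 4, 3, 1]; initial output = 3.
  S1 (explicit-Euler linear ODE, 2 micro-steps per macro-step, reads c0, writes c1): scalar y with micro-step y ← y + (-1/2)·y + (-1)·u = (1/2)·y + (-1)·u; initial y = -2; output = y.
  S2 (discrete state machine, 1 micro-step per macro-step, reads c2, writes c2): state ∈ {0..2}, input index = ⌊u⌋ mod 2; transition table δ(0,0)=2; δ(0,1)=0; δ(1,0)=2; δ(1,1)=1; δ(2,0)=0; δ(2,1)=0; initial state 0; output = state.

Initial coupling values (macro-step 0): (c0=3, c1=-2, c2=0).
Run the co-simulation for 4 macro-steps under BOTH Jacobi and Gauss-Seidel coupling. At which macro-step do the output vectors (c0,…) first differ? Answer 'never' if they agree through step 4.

first divergence at macro-step: 2

[Jacobi] macro 1: S0 reads c1=-2 → after 1×micro: 3; S1 reads c0=3 → after 2×micro: -5; S2 reads c2=0 → after 1×micro: 2 ⇒ (c0=3, c1=-5, c2=2)
[Jacobi] macro 2: S0 reads c1=-5 → after 1×micro: 1; S1 reads c0=3 → after 2×micro: -23/4; S2 reads c2=2 → after 1×micro: 0 ⇒ (c0=1, c1=-23/4, c2=0)
[Jacobi] macro 3: S0 reads c1=-23/4 → after 1×micro: 3; S1 reads c0=1 → after 2×micro: -47/16; S2 reads c2=0 → after 1×micro: 2 ⇒ (c0=3, c1=-47/16, c2=2)
[Jacobi] macro 4: S0 reads c1=-47/16 → after 1×micro: 4; S1 reads c0=3 → after 2×micro: -335/64; S2 reads c2=2 → after 1×micro: 0 ⇒ (c0=4, c1=-335/64, c2=0)
[Gauss-Seidel] macro 1: S0 reads c1=-2 → after 1×micro: 3; S1 reads c0=3 → after 2×micro: -5; S2 reads c2=0 → after 1×micro: 2 ⇒ (c0=3, c1=-5, c2=2)
[Gauss-Seidel] macro 2: S0 reads c1=-5 → after 1×micro: 1; S1 reads c0=1 → after 2×micro: -11/4; S2 reads c2=2 → after 1×micro: 0 ⇒ (c0=1, c1=-11/4, c2=0)
[Gauss-Seidel] macro 3: S0 reads c1=-11/4 → after 1×micro: 4; S1 reads c0=4 → after 2×micro: -107/16; S2 reads c2=0 → after 1×micro: 2 ⇒ (c0=4, c1=-107/16, c2=2)
[Gauss-Seidel] macro 4: S0 reads c1=-107/16 → after 1×micro: 4; S1 reads c0=4 → after 2×micro: -491/64; S2 reads c2=2 → after 1×micro: 0 ⇒ (c0=4, c1=-491/64, c2=0)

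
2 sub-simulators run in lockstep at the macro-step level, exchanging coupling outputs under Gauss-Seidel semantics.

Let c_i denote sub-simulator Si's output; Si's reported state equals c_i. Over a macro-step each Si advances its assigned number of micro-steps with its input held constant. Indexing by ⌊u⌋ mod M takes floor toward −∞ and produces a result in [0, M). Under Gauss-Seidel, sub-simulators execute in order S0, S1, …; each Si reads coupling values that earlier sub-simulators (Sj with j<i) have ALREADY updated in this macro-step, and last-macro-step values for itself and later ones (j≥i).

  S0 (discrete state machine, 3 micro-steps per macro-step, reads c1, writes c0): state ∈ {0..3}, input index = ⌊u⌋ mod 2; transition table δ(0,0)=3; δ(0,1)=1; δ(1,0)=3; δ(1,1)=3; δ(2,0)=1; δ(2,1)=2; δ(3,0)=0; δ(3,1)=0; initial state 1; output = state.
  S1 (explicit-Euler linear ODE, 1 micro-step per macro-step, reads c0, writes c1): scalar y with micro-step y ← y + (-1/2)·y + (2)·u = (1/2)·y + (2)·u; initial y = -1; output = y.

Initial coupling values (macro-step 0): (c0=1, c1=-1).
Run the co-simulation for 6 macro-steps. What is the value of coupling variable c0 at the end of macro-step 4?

c0 at macro-step 4 = 3

macro 1: S0 reads c1=-1 → after 3×micro: 1; S1 reads c0=1 → after 1×micro: 3/2 ⇒ (c0=1, c1=3/2)
macro 2: S0 reads c1=3/2 → after 3×micro: 1; S1 reads c0=1 → after 1×micro: 11/4 ⇒ (c0=1, c1=11/4)
macro 3: S0 reads c1=11/4 → after 3×micro: 3; S1 reads c0=3 → after 1×micro: 59/8 ⇒ (c0=3, c1=59/8)
macro 4: S0 reads c1=59/8 → after 3×micro: 3; S1 reads c0=3 → after 1×micro: 155/16 ⇒ (c0=3, c1=155/16)
macro 5: S0 reads c1=155/16 → after 3×micro: 3; S1 reads c0=3 → after 1×micro: 347/32 ⇒ (c0=3, c1=347/32)
macro 6: S0 reads c1=347/32 → after 3×micro: 0; S1 reads c0=0 → after 1×micro: 347/64 ⇒ (c0=0, c1=347/64)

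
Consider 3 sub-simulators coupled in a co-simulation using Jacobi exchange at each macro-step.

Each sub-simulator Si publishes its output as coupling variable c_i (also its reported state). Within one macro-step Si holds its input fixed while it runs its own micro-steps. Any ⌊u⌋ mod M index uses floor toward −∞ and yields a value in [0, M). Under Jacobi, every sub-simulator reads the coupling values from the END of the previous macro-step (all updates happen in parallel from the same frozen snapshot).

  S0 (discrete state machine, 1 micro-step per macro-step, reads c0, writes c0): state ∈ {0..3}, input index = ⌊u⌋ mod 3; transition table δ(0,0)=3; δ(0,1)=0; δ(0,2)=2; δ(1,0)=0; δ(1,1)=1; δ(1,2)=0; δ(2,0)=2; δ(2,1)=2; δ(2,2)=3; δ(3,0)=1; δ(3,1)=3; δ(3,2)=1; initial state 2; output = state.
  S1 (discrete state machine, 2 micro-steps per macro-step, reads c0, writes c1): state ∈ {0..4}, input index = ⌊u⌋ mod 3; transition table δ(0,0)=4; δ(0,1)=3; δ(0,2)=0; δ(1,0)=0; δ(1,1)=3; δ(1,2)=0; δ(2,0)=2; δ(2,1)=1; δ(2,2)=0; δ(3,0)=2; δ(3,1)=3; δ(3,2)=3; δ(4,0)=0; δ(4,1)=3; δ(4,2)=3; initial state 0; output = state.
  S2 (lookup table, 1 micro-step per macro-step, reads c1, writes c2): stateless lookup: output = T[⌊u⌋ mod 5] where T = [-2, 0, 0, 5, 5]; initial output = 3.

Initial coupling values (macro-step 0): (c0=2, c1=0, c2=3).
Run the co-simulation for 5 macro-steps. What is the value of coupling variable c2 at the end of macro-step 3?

macro 1: S0 reads c0=2 → after 1×micro: 3; S1 reads c0=2 → after 2×micro: 0; S2 reads c1=0 → after 1×micro: -2 ⇒ (c0=3, c1=0, c2=-2)
macro 2: S0 reads c0=3 → after 1×micro: 1; S1 reads c0=3 → after 2×micro: 0; S2 reads c1=0 → after 1×micro: -2 ⇒ (c0=1, c1=0, c2=-2)
macro 3: S0 reads c0=1 → after 1×micro: 1; S1 reads c0=1 → after 2×micro: 3; S2 reads c1=0 → after 1×micro: -2 ⇒ (c0=1, c1=3, c2=-2)
macro 4: S0 reads c0=1 → after 1×micro: 1; S1 reads c0=1 → after 2×micro: 3; S2 reads c1=3 → after 1×micro: 5 ⇒ (c0=1, c1=3, c2=5)
macro 5: S0 reads c0=1 → after 1×micro: 1; S1 reads c0=1 → after 2×micro: 3; S2 reads c1=3 → after 1×micro: 5 ⇒ (c0=1, c1=3, c2=5)

c2 at macro-step 3 = -2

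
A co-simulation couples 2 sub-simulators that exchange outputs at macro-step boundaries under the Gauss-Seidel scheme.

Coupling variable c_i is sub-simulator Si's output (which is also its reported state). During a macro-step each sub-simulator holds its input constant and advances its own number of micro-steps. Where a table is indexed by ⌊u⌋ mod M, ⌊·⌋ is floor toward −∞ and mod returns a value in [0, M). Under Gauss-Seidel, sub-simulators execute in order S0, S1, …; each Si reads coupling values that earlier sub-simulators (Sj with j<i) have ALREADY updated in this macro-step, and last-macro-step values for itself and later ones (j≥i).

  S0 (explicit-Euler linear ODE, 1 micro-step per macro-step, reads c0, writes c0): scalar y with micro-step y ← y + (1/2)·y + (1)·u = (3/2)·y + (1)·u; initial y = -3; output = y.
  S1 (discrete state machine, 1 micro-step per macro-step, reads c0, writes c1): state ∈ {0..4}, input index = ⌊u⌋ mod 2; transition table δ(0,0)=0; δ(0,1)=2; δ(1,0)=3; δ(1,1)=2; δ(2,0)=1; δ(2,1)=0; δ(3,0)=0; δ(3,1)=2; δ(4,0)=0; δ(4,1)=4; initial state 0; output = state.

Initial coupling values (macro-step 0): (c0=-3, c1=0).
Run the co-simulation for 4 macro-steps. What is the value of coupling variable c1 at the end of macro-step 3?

macro 1: S0 reads c0=-3 → after 1×micro: -15/2; S1 reads c0=-15/2 → after 1×micro: 0 ⇒ (c0=-15/2, c1=0)
macro 2: S0 reads c0=-15/2 → after 1×micro: -75/4; S1 reads c0=-75/4 → after 1×micro: 2 ⇒ (c0=-75/4, c1=2)
macro 3: S0 reads c0=-75/4 → after 1×micro: -375/8; S1 reads c0=-375/8 → after 1×micro: 0 ⇒ (c0=-375/8, c1=0)
macro 4: S0 reads c0=-375/8 → after 1×micro: -1875/16; S1 reads c0=-1875/16 → after 1×micro: 0 ⇒ (c0=-1875/16, c1=0)

c1 at macro-step 3 = 0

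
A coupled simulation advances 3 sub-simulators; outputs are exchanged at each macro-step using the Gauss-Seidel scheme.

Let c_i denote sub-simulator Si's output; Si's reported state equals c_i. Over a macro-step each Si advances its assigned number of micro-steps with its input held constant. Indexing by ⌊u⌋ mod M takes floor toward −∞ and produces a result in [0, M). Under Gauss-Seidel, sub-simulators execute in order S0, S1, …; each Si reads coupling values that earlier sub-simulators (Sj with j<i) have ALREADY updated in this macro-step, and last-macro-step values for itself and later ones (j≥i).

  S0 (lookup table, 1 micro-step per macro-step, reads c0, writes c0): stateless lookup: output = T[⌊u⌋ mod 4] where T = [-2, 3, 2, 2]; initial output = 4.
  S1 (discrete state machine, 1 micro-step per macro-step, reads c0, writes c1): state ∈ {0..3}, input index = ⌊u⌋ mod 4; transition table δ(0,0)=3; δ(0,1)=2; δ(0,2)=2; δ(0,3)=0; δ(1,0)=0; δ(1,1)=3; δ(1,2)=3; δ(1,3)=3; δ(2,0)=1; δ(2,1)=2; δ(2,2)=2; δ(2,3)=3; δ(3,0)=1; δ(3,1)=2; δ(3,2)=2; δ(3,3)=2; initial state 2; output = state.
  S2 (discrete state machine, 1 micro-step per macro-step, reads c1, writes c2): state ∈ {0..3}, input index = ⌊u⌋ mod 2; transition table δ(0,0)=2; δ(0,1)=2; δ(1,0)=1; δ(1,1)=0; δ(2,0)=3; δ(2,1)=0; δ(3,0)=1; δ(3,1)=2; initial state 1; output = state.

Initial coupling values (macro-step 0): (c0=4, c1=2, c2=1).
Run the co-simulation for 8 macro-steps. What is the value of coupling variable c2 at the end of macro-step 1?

macro 1: S0 reads c0=4 → after 1×micro: -2; S1 reads c0=-2 → after 1×micro: 2; S2 reads c1=2 → after 1×micro: 1 ⇒ (c0=-2, c1=2, c2=1)
macro 2: S0 reads c0=-2 → after 1×micro: 2; S1 reads c0=2 → after 1×micro: 2; S2 reads c1=2 → after 1×micro: 1 ⇒ (c0=2, c1=2, c2=1)
macro 3: S0 reads c0=2 → after 1×micro: 2; S1 reads c0=2 → after 1×micro: 2; S2 reads c1=2 → after 1×micro: 1 ⇒ (c0=2, c1=2, c2=1)
macro 4: S0 reads c0=2 → after 1×micro: 2; S1 reads c0=2 → after 1×micro: 2; S2 reads c1=2 → after 1×micro: 1 ⇒ (c0=2, c1=2, c2=1)
macro 5: S0 reads c0=2 → after 1×micro: 2; S1 reads c0=2 → after 1×micro: 2; S2 reads c1=2 → after 1×micro: 1 ⇒ (c0=2, c1=2, c2=1)
macro 6: S0 reads c0=2 → after 1×micro: 2; S1 reads c0=2 → after 1×micro: 2; S2 reads c1=2 → after 1×micro: 1 ⇒ (c0=2, c1=2, c2=1)
macro 7: S0 reads c0=2 → after 1×micro: 2; S1 reads c0=2 → after 1×micro: 2; S2 reads c1=2 → after 1×micro: 1 ⇒ (c0=2, c1=2, c2=1)
macro 8: S0 reads c0=2 → after 1×micro: 2; S1 reads c0=2 → after 1×micro: 2; S2 reads c1=2 → after 1×micro: 1 ⇒ (c0=2, c1=2, c2=1)

c2 at macro-step 1 = 1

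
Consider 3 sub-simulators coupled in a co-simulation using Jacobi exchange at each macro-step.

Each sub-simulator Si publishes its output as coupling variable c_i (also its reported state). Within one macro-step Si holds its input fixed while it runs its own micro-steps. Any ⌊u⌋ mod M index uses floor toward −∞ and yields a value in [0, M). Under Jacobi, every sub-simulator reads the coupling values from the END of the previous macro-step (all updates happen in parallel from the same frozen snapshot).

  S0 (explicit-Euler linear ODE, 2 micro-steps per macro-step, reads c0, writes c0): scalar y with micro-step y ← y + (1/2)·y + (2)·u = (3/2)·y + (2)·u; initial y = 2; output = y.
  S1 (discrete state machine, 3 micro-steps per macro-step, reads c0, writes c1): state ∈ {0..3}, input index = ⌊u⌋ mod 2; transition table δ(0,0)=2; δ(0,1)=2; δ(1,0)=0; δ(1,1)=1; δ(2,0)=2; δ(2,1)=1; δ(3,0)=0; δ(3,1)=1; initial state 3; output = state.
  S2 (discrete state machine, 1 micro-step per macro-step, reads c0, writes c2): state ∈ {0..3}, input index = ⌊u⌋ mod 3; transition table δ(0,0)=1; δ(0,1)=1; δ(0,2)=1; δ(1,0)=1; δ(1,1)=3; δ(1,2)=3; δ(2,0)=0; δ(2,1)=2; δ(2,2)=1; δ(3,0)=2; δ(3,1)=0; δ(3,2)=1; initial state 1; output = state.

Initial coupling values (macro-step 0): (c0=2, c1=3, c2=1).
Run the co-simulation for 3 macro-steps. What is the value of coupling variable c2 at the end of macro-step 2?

c2 at macro-step 2 = 1

macro 1: S0 reads c0=2 → after 2×micro: 29/2; S1 reads c0=2 → after 3×micro: 2; S2 reads c0=2 → after 1×micro: 3 ⇒ (c0=29/2, c1=2, c2=3)
macro 2: S0 reads c0=29/2 → after 2×micro: 841/8; S1 reads c0=29/2 → after 3×micro: 2; S2 reads c0=29/2 → after 1×micro: 1 ⇒ (c0=841/8, c1=2, c2=1)
macro 3: S0 reads c0=841/8 → after 2×micro: 24389/32; S1 reads c0=841/8 → after 3×micro: 1; S2 reads c0=841/8 → after 1×micro: 1 ⇒ (c0=24389/32, c1=1, c2=1)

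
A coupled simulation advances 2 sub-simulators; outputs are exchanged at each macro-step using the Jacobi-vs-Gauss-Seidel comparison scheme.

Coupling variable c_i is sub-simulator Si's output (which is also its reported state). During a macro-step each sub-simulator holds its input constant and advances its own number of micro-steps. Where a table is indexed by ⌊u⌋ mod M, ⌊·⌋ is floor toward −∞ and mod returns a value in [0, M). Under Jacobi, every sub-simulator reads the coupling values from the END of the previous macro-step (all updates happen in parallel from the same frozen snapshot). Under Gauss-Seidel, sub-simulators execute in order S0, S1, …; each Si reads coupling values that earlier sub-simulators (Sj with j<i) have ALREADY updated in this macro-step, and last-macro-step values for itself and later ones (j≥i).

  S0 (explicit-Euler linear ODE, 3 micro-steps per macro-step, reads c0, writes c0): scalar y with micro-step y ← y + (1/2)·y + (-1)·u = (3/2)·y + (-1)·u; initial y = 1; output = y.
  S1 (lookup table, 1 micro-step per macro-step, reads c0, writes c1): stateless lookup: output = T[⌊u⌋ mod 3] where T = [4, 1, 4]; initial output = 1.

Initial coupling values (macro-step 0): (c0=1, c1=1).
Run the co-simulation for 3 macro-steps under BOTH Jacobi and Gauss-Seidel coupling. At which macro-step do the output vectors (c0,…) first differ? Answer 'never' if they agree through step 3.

[Jacobi] macro 1: S0 reads c0=1 → after 3×micro: -11/8; S1 reads c0=1 → after 1×micro: 1 ⇒ (c0=-11/8, c1=1)
[Jacobi] macro 2: S0 reads c0=-11/8 → after 3×micro: 121/64; S1 reads c0=-11/8 → after 1×micro: 1 ⇒ (c0=121/64, c1=1)
[Jacobi] macro 3: S0 reads c0=121/64 → after 3×micro: -1331/512; S1 reads c0=121/64 → after 1×micro: 1 ⇒ (c0=-1331/512, c1=1)
[Gauss-Seidel] macro 1: S0 reads c0=1 → after 3×micro: -11/8; S1 reads c0=-11/8 → after 1×micro: 1 ⇒ (c0=-11/8, c1=1)
[Gauss-Seidel] macro 2: S0 reads c0=-11/8 → after 3×micro: 121/64; S1 reads c0=121/64 → after 1×micro: 1 ⇒ (c0=121/64, c1=1)
[Gauss-Seidel] macro 3: S0 reads c0=121/64 → after 3×micro: -1331/512; S1 reads c0=-1331/512 → after 1×micro: 4 ⇒ (c0=-1331/512, c1=4)

first divergence at macro-step: 3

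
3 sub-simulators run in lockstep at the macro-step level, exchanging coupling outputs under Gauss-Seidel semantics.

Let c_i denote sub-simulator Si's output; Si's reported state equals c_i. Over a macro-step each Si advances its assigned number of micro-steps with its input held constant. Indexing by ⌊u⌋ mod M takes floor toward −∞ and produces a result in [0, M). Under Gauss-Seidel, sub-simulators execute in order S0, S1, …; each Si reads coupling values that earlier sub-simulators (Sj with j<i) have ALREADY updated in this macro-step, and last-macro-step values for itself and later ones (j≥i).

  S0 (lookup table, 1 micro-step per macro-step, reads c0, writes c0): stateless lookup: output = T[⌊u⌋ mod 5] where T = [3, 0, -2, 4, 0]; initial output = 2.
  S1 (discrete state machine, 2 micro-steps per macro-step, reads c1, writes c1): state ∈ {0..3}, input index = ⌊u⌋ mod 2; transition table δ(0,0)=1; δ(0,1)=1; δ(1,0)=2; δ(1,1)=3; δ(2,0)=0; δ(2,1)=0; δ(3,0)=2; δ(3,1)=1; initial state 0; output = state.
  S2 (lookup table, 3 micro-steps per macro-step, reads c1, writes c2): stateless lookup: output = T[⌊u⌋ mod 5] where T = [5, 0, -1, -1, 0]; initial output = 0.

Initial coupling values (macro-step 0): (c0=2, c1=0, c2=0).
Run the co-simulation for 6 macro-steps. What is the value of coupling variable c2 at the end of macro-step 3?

macro 1: S0 reads c0=2 → after 1×micro: -2; S1 reads c1=0 → after 2×micro: 2; S2 reads c1=2 → after 3×micro: -1 ⇒ (c0=-2, c1=2, c2=-1)
macro 2: S0 reads c0=-2 → after 1×micro: 4; S1 reads c1=2 → after 2×micro: 1; S2 reads c1=1 → after 3×micro: 0 ⇒ (c0=4, c1=1, c2=0)
macro 3: S0 reads c0=4 → after 1×micro: 0; S1 reads c1=1 → after 2×micro: 1; S2 reads c1=1 → after 3×micro: 0 ⇒ (c0=0, c1=1, c2=0)
macro 4: S0 reads c0=0 → after 1×micro: 3; S1 reads c1=1 → after 2×micro: 1; S2 reads c1=1 → after 3×micro: 0 ⇒ (c0=3, c1=1, c2=0)
macro 5: S0 reads c0=3 → after 1×micro: 4; S1 reads c1=1 → after 2×micro: 1; S2 reads c1=1 → after 3×micro: 0 ⇒ (c0=4, c1=1, c2=0)
macro 6: S0 reads c0=4 → after 1×micro: 0; S1 reads c1=1 → after 2×micro: 1; S2 reads c1=1 → after 3×micro: 0 ⇒ (c0=0, c1=1, c2=0)

c2 at macro-step 3 = 0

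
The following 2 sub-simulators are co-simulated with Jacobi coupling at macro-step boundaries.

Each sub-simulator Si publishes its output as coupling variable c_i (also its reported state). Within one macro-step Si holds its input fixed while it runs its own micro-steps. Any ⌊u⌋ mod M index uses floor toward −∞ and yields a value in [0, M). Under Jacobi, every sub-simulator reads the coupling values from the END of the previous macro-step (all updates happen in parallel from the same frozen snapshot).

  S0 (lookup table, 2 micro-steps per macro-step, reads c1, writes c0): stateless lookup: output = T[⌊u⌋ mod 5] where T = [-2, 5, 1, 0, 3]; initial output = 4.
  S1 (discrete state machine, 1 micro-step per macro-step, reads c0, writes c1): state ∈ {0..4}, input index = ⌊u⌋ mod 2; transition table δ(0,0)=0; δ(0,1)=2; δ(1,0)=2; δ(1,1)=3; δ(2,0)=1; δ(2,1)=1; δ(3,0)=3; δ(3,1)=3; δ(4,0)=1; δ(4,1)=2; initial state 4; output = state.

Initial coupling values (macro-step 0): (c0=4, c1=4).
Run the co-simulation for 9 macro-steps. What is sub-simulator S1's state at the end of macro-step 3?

macro 1: S0 reads c1=4 → after 2×micro: 3; S1 reads c0=4 → after 1×micro: 1 ⇒ (c0=3, c1=1)
macro 2: S0 reads c1=1 → after 2×micro: 5; S1 reads c0=3 → after 1×micro: 3 ⇒ (c0=5, c1=3)
macro 3: S0 reads c1=3 → after 2×micro: 0; S1 reads c0=5 → after 1×micro: 3 ⇒ (c0=0, c1=3)
macro 4: S0 reads c1=3 → after 2×micro: 0; S1 reads c0=0 → after 1×micro: 3 ⇒ (c0=0, c1=3)
macro 5: S0 reads c1=3 → after 2×micro: 0; S1 reads c0=0 → after 1×micro: 3 ⇒ (c0=0, c1=3)
macro 6: S0 reads c1=3 → after 2×micro: 0; S1 reads c0=0 → after 1×micro: 3 ⇒ (c0=0, c1=3)
macro 7: S0 reads c1=3 → after 2×micro: 0; S1 reads c0=0 → after 1×micro: 3 ⇒ (c0=0, c1=3)
macro 8: S0 reads c1=3 → after 2×micro: 0; S1 reads c0=0 → after 1×micro: 3 ⇒ (c0=0, c1=3)
macro 9: S0 reads c1=3 → after 2×micro: 0; S1 reads c0=0 → after 1×micro: 3 ⇒ (c0=0, c1=3)

S1 state at macro-step 3 = 3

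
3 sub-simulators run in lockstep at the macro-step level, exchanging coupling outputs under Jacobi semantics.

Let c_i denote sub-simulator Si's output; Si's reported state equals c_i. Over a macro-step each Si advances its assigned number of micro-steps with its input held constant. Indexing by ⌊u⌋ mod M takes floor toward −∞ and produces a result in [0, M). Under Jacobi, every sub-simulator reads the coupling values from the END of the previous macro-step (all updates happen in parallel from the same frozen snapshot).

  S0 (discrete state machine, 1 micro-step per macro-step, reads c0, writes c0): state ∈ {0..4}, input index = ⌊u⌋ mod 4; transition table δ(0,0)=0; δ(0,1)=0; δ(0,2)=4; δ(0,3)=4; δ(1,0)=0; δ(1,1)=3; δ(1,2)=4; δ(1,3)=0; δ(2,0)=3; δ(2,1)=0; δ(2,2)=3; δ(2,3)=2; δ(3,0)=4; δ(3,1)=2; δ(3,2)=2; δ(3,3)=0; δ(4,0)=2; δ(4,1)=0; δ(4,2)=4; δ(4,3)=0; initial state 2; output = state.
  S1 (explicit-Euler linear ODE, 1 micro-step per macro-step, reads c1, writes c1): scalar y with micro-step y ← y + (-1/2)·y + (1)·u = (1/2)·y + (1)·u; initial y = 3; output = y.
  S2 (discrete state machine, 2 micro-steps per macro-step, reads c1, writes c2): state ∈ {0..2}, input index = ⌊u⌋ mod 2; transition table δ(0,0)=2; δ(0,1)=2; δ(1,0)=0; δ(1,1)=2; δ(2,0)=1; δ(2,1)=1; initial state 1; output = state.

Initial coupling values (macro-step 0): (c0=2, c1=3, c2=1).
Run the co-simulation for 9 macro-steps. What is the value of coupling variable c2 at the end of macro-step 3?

c2 at macro-step 3 = 0

macro 1: S0 reads c0=2 → after 1×micro: 3; S1 reads c1=3 → after 1×micro: 9/2; S2 reads c1=3 → after 2×micro: 1 ⇒ (c0=3, c1=9/2, c2=1)
macro 2: S0 reads c0=3 → after 1×micro: 0; S1 reads c1=9/2 → after 1×micro: 27/4; S2 reads c1=9/2 → after 2×micro: 2 ⇒ (c0=0, c1=27/4, c2=2)
macro 3: S0 reads c0=0 → after 1×micro: 0; S1 reads c1=27/4 → after 1×micro: 81/8; S2 reads c1=27/4 → after 2×micro: 0 ⇒ (c0=0, c1=81/8, c2=0)
macro 4: S0 reads c0=0 → after 1×micro: 0; S1 reads c1=81/8 → after 1×micro: 243/16; S2 reads c1=81/8 → after 2×micro: 1 ⇒ (c0=0, c1=243/16, c2=1)
macro 5: S0 reads c0=0 → after 1×micro: 0; S1 reads c1=243/16 → after 1×micro: 729/32; S2 reads c1=243/16 → after 2×micro: 1 ⇒ (c0=0, c1=729/32, c2=1)
macro 6: S0 reads c0=0 → after 1×micro: 0; S1 reads c1=729/32 → after 1×micro: 2187/64; S2 reads c1=729/32 → after 2×micro: 2 ⇒ (c0=0, c1=2187/64, c2=2)
macro 7: S0 reads c0=0 → after 1×micro: 0; S1 reads c1=2187/64 → after 1×micro: 6561/128; S2 reads c1=2187/64 → after 2×micro: 0 ⇒ (c0=0, c1=6561/128, c2=0)
macro 8: S0 reads c0=0 → after 1×micro: 0; S1 reads c1=6561/128 → after 1×micro: 19683/256; S2 reads c1=6561/128 → after 2×micro: 1 ⇒ (c0=0, c1=19683/256, c2=1)
macro 9: S0 reads c0=0 → after 1×micro: 0; S1 reads c1=19683/256 → after 1×micro: 59049/512; S2 reads c1=19683/256 → after 2×micro: 2 ⇒ (c0=0, c1=59049/512, c2=2)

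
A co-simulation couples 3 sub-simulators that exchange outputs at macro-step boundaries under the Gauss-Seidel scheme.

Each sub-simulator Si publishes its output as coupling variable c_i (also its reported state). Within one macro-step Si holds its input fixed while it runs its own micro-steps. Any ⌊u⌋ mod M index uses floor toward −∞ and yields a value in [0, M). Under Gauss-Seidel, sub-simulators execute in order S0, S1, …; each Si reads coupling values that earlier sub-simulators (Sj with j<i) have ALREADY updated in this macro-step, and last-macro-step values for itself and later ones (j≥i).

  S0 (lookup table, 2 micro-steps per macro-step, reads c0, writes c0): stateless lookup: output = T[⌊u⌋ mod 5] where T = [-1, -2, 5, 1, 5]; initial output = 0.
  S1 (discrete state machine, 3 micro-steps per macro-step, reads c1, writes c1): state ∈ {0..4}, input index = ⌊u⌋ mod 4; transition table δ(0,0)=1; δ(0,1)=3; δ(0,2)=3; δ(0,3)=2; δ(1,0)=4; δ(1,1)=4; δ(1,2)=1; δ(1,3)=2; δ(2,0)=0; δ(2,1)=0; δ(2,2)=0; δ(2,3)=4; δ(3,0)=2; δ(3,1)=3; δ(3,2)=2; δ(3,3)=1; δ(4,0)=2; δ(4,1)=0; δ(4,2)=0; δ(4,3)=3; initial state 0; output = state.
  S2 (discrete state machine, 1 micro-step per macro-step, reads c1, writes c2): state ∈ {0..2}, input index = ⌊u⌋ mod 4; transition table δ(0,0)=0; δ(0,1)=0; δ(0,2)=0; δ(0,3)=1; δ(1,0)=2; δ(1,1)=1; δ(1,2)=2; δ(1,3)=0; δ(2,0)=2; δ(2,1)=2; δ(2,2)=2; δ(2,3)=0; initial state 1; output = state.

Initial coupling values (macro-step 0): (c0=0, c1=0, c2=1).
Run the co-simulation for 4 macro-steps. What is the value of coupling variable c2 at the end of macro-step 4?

c2 at macro-step 4 = 2

macro 1: S0 reads c0=0 → after 2×micro: -1; S1 reads c1=0 → after 3×micro: 2; S2 reads c1=2 → after 1×micro: 2 ⇒ (c0=-1, c1=2, c2=2)
macro 2: S0 reads c0=-1 → after 2×micro: 5; S1 reads c1=2 → after 3×micro: 2; S2 reads c1=2 → after 1×micro: 2 ⇒ (c0=5, c1=2, c2=2)
macro 3: S0 reads c0=5 → after 2×micro: -1; S1 reads c1=2 → after 3×micro: 2; S2 reads c1=2 → after 1×micro: 2 ⇒ (c0=-1, c1=2, c2=2)
macro 4: S0 reads c0=-1 → after 2×micro: 5; S1 reads c1=2 → after 3×micro: 2; S2 reads c1=2 → after 1×micro: 2 ⇒ (c0=5, c1=2, c2=2)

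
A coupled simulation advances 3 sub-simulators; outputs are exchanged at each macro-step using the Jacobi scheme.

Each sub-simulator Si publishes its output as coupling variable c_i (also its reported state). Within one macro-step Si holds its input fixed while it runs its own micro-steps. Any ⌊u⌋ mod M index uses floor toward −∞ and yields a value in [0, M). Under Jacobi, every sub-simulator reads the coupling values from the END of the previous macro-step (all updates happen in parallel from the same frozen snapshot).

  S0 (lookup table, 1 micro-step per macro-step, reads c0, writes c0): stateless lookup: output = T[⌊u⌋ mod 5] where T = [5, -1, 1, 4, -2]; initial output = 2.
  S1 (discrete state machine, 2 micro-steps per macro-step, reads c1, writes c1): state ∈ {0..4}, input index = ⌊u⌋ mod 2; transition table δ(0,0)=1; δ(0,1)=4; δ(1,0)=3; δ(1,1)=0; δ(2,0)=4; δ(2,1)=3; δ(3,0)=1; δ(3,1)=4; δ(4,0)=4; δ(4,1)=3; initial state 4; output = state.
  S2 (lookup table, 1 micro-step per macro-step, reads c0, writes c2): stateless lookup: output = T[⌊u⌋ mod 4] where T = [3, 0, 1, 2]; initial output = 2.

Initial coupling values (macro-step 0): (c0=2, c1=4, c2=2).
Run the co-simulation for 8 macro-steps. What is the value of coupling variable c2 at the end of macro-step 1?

macro 1: S0 reads c0=2 → after 1×micro: 1; S1 reads c1=4 → after 2×micro: 4; S2 reads c0=2 → after 1×micro: 1 ⇒ (c0=1, c1=4, c2=1)
macro 2: S0 reads c0=1 → after 1×micro: -1; S1 reads c1=4 → after 2×micro: 4; S2 reads c0=1 → after 1×micro: 0 ⇒ (c0=-1, c1=4, c2=0)
macro 3: S0 reads c0=-1 → after 1×micro: -2; S1 reads c1=4 → after 2×micro: 4; S2 reads c0=-1 → after 1×micro: 2 ⇒ (c0=-2, c1=4, c2=2)
macro 4: S0 reads c0=-2 → after 1×micro: 4; S1 reads c1=4 → after 2×micro: 4; S2 reads c0=-2 → after 1×micro: 1 ⇒ (c0=4, c1=4, c2=1)
macro 5: S0 reads c0=4 → after 1×micro: -2; S1 reads c1=4 → after 2×micro: 4; S2 reads c0=4 → after 1×micro: 3 ⇒ (c0=-2, c1=4, c2=3)
macro 6: S0 reads c0=-2 → after 1×micro: 4; S1 reads c1=4 → after 2×micro: 4; S2 reads c0=-2 → after 1×micro: 1 ⇒ (c0=4, c1=4, c2=1)
macro 7: S0 reads c0=4 → after 1×micro: -2; S1 reads c1=4 → after 2×micro: 4; S2 reads c0=4 → after 1×micro: 3 ⇒ (c0=-2, c1=4, c2=3)
macro 8: S0 reads c0=-2 → after 1×micro: 4; S1 reads c1=4 → after 2×micro: 4; S2 reads c0=-2 → after 1×micro: 1 ⇒ (c0=4, c1=4, c2=1)

c2 at macro-step 1 = 1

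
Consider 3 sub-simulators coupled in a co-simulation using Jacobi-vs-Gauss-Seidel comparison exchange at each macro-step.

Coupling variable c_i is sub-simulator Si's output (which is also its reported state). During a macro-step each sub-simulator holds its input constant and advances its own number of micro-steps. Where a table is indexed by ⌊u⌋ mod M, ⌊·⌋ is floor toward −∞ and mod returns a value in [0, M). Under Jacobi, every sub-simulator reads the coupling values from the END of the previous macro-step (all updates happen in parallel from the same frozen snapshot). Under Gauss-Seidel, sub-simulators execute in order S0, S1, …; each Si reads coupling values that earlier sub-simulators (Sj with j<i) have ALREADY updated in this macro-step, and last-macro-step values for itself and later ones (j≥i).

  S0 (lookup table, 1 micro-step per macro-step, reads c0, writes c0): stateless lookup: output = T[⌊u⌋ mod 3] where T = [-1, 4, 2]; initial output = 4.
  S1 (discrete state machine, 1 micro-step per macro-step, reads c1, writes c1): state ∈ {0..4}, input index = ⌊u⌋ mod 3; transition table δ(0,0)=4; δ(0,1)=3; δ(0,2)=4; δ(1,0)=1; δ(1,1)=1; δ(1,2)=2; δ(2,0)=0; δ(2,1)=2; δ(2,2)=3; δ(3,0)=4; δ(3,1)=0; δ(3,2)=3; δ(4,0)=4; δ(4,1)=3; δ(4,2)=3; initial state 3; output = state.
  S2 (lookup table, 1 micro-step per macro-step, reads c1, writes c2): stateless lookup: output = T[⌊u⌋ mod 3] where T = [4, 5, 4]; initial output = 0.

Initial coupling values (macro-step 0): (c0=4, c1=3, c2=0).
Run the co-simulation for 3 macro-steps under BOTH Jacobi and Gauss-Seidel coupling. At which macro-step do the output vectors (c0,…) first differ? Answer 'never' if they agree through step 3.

[Jacobi] macro 1: S0 reads c0=4 → after 1×micro: 4; S1 reads c1=3 → after 1×micro: 4; S2 reads c1=3 → after 1×micro: 4 ⇒ (c0=4, c1=4, c2=4)
[Jacobi] macro 2: S0 reads c0=4 → after 1×micro: 4; S1 reads c1=4 → after 1×micro: 3; S2 reads c1=4 → after 1×micro: 5 ⇒ (c0=4, c1=3, c2=5)
[Jacobi] macro 3: S0 reads c0=4 → after 1×micro: 4; S1 reads c1=3 → after 1×micro: 4; S2 reads c1=3 → after 1×micro: 4 ⇒ (c0=4, c1=4, c2=4)
[Gauss-Seidel] macro 1: S0 reads c0=4 → after 1×micro: 4; S1 reads c1=3 → after 1×micro: 4; S2 reads c1=4 → after 1×micro: 5 ⇒ (c0=4, c1=4, c2=5)
[Gauss-Seidel] macro 2: S0 reads c0=4 → after 1×micro: 4; S1 reads c1=4 → after 1×micro: 3; S2 reads c1=3 → after 1×micro: 4 ⇒ (c0=4, c1=3, c2=4)
[Gauss-Seidel] macro 3: S0 reads c0=4 → after 1×micro: 4; S1 reads c1=3 → after 1×micro: 4; S2 reads c1=4 → after 1×micro: 5 ⇒ (c0=4, c1=4, c2=5)

first divergence at macro-step: 1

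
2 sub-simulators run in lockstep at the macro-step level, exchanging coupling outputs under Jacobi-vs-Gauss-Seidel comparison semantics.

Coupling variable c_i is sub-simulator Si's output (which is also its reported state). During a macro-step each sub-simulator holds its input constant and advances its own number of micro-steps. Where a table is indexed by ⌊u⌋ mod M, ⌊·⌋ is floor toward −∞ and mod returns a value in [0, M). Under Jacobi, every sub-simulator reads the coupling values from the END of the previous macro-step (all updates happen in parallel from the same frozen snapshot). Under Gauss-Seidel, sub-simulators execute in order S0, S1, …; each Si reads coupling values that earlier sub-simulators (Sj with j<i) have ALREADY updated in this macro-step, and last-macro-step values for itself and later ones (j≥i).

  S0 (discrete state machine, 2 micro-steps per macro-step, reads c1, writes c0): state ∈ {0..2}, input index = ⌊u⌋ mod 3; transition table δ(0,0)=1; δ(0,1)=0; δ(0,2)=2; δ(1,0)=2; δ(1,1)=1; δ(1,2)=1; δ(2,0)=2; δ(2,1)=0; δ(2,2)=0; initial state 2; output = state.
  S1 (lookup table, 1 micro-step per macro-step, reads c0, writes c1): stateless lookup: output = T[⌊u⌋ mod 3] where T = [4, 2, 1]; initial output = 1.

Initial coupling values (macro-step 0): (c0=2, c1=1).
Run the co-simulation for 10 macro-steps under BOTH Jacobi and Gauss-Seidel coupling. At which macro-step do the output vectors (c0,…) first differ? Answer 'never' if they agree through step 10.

[Jacobi] macro 1: S0 reads c1=1 → after 2×micro: 0; S1 reads c0=2 → after 1×micro: 1 ⇒ (c0=0, c1=1)
[Jacobi] macro 2: S0 reads c1=1 → after 2×micro: 0; S1 reads c0=0 → after 1×micro: 4 ⇒ (c0=0, c1=4)
[Jacobi] macro 3: S0 reads c1=4 → after 2×micro: 0; S1 reads c0=0 → after 1×micro: 4 ⇒ (c0=0, c1=4)
[Jacobi] macro 4: S0 reads c1=4 → after 2×micro: 0; S1 reads c0=0 → after 1×micro: 4 ⇒ (c0=0, c1=4)
[Jacobi] macro 5: S0 reads c1=4 → after 2×micro: 0; S1 reads c0=0 → after 1×micro: 4 ⇒ (c0=0, c1=4)
[Jacobi] macro 6: S0 reads c1=4 → after 2×micro: 0; S1 reads c0=0 → after 1×micro: 4 ⇒ (c0=0, c1=4)
[Jacobi] macro 7: S0 reads c1=4 → after 2×micro: 0; S1 reads c0=0 → after 1×micro: 4 ⇒ (c0=0, c1=4)
[Jacobi] macro 8: S0 reads c1=4 → after 2×micro: 0; S1 reads c0=0 → after 1×micro: 4 ⇒ (c0=0, c1=4)
[Jacobi] macro 9: S0 reads c1=4 → after 2×micro: 0; S1 reads c0=0 → after 1×micro: 4 ⇒ (c0=0, c1=4)
[Jacobi] macro 10: S0 reads c1=4 → after 2×micro: 0; S1 reads c0=0 → after 1×micro: 4 ⇒ (c0=0, c1=4)
[Gauss-Seidel] macro 1: S0 reads c1=1 → after 2×micro: 0; S1 reads c0=0 → after 1×micro: 4 ⇒ (c0=0, c1=4)
[Gauss-Seidel] macro 2: S0 reads c1=4 → after 2×micro: 0; S1 reads c0=0 → after 1×micro: 4 ⇒ (c0=0, c1=4)
[Gauss-Seidel] macro 3: S0 reads c1=4 → after 2×micro: 0; S1 reads c0=0 → after 1×micro: 4 ⇒ (c0=0, c1=4)
[Gauss-Seidel] macro 4: S0 reads c1=4 → after 2×micro: 0; S1 reads c0=0 → after 1×micro: 4 ⇒ (c0=0, c1=4)
[Gauss-Seidel] macro 5: S0 reads c1=4 → after 2×micro: 0; S1 reads c0=0 → after 1×micro: 4 ⇒ (c0=0, c1=4)
[Gauss-Seidel] macro 6: S0 reads c1=4 → after 2×micro: 0; S1 reads c0=0 → after 1×micro: 4 ⇒ (c0=0, c1=4)
[Gauss-Seidel] macro 7: S0 reads c1=4 → after 2×micro: 0; S1 reads c0=0 → after 1×micro: 4 ⇒ (c0=0, c1=4)
[Gauss-Seidel] macro 8: S0 reads c1=4 → after 2×micro: 0; S1 reads c0=0 → after 1×micro: 4 ⇒ (c0=0, c1=4)
[Gauss-Seidel] macro 9: S0 reads c1=4 → after 2×micro: 0; S1 reads c0=0 → after 1×micro: 4 ⇒ (c0=0, c1=4)
[Gauss-Seidel] macro 10: S0 reads c1=4 → after 2×micro: 0; S1 reads c0=0 → after 1×micro: 4 ⇒ (c0=0, c1=4)

first divergence at macro-step: 1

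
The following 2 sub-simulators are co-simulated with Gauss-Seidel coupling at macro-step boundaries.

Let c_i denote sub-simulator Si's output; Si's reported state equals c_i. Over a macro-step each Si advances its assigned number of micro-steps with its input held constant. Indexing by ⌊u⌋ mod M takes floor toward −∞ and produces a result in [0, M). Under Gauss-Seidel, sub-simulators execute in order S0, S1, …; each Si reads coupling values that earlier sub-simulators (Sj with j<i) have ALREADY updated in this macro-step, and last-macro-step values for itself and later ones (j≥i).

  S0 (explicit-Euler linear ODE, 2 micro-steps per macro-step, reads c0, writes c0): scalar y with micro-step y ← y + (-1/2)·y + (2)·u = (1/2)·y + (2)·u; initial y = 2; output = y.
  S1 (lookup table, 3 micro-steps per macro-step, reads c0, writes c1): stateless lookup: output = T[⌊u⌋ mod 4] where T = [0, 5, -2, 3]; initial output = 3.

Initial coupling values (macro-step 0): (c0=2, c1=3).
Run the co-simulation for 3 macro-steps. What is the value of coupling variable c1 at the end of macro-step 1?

c1 at macro-step 1 = -2

macro 1: S0 reads c0=2 → after 2×micro: 13/2; S1 reads c0=13/2 → after 3×micro: -2 ⇒ (c0=13/2, c1=-2)
macro 2: S0 reads c0=13/2 → after 2×micro: 169/8; S1 reads c0=169/8 → after 3×micro: 5 ⇒ (c0=169/8, c1=5)
macro 3: S0 reads c0=169/8 → after 2×micro: 2197/32; S1 reads c0=2197/32 → after 3×micro: 0 ⇒ (c0=2197/32, c1=0)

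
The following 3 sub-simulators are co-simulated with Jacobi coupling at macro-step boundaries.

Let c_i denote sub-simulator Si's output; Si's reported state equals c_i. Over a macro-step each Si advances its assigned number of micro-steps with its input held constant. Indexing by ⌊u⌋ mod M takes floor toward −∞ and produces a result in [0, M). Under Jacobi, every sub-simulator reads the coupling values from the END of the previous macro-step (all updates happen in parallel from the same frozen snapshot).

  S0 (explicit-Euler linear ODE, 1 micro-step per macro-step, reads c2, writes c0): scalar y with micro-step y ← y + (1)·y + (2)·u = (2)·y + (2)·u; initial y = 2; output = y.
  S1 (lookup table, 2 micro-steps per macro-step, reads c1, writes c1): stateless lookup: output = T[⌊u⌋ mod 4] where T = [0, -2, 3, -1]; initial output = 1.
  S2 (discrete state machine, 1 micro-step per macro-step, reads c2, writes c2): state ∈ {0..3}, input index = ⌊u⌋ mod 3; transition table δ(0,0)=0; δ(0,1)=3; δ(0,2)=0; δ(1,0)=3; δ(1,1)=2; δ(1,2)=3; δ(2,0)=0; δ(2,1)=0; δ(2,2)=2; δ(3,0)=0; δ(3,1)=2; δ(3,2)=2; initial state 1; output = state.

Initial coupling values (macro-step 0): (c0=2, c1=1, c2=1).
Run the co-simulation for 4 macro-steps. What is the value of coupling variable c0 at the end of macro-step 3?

macro 1: S0 reads c2=1 → after 1×micro: 6; S1 reads c1=1 → after 2×micro: -2; S2 reads c2=1 → after 1×micro: 2 ⇒ (c0=6, c1=-2, c2=2)
macro 2: S0 reads c2=2 → after 1×micro: 16; S1 reads c1=-2 → after 2×micro: 3; S2 reads c2=2 → after 1×micro: 2 ⇒ (c0=16, c1=3, c2=2)
macro 3: S0 reads c2=2 → after 1×micro: 36; S1 reads c1=3 → after 2×micro: -1; S2 reads c2=2 → after 1×micro: 2 ⇒ (c0=36, c1=-1, c2=2)
macro 4: S0 reads c2=2 → after 1×micro: 76; S1 reads c1=-1 → after 2×micro: -1; S2 reads c2=2 → after 1×micro: 2 ⇒ (c0=76, c1=-1, c2=2)

c0 at macro-step 3 = 36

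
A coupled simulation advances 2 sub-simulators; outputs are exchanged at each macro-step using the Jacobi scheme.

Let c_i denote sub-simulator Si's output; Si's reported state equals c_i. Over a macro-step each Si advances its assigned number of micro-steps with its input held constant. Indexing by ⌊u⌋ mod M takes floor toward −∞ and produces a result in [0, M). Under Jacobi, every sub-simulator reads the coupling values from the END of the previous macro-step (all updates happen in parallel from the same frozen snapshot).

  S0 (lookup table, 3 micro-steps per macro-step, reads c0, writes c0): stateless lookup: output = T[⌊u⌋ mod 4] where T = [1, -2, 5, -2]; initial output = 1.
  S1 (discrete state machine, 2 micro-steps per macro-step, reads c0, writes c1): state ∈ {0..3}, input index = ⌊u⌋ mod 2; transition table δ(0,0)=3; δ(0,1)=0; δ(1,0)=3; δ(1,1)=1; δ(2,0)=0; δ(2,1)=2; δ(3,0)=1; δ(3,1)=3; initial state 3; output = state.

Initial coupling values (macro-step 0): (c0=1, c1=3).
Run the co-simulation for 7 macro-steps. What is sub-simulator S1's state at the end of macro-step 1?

macro 1: S0 reads c0=1 → after 3×micro: -2; S1 reads c0=1 → after 2×micro: 3 ⇒ (c0=-2, c1=3)
macro 2: S0 reads c0=-2 → after 3×micro: 5; S1 reads c0=-2 → after 2×micro: 3 ⇒ (c0=5, c1=3)
macro 3: S0 reads c0=5 → after 3×micro: -2; S1 reads c0=5 → after 2×micro: 3 ⇒ (c0=-2, c1=3)
macro 4: S0 reads c0=-2 → after 3×micro: 5; S1 reads c0=-2 → after 2×micro: 3 ⇒ (c0=5, c1=3)
macro 5: S0 reads c0=5 → after 3×micro: -2; S1 reads c0=5 → after 2×micro: 3 ⇒ (c0=-2, c1=3)
macro 6: S0 reads c0=-2 → after 3×micro: 5; S1 reads c0=-2 → after 2×micro: 3 ⇒ (c0=5, c1=3)
macro 7: S0 reads c0=5 → after 3×micro: -2; S1 reads c0=5 → after 2×micro: 3 ⇒ (c0=-2, c1=3)

S1 state at macro-step 1 = 3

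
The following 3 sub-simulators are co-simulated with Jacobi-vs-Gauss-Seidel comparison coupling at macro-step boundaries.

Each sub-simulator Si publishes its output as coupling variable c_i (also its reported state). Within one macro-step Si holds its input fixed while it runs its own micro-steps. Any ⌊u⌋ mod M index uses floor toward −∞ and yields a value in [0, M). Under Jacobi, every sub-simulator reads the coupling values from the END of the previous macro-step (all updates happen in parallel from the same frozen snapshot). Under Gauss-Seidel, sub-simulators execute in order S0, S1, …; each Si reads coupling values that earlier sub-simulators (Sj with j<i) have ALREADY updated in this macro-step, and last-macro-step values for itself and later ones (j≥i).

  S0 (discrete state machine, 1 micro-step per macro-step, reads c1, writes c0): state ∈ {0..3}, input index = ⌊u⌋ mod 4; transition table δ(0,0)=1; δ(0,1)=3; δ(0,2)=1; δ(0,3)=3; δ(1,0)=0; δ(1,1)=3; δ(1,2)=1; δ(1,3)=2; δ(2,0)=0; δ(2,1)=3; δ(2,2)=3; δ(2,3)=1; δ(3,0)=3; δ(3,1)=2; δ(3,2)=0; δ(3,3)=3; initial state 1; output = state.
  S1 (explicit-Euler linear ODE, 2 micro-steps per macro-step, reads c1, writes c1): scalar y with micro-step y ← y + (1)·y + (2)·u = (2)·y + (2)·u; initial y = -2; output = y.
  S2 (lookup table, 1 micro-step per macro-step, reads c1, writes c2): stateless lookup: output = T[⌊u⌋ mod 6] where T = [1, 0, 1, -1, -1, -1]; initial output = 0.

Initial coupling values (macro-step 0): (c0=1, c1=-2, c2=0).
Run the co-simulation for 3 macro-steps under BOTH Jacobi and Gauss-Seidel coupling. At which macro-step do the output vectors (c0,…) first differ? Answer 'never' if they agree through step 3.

[Jacobi] macro 1: S0 reads c1=-2 → after 1×micro: 1; S1 reads c1=-2 → after 2×micro: -20; S2 reads c1=-2 → after 1×micro: -1 ⇒ (c0=1, c1=-20, c2=-1)
[Jacobi] macro 2: S0 reads c1=-20 → after 1×micro: 0; S1 reads c1=-20 → after 2×micro: -200; S2 reads c1=-20 → after 1×micro: -1 ⇒ (c0=0, c1=-200, c2=-1)
[Jacobi] macro 3: S0 reads c1=-200 → after 1×micro: 1; S1 reads c1=-200 → after 2×micro: -2000; S2 reads c1=-200 → after 1×micro: -1 ⇒ (c0=1, c1=-2000, c2=-1)
[Gauss-Seidel] macro 1: S0 reads c1=-2 → after 1×micro: 1; S1 reads c1=-2 → after 2×micro: -20; S2 reads c1=-20 → after 1×micro: -1 ⇒ (c0=1, c1=-20, c2=-1)
[Gauss-Seidel] macro 2: S0 reads c1=-20 → after 1×micro: 0; S1 reads c1=-20 → after 2×micro: -200; S2 reads c1=-200 → after 1×micro: -1 ⇒ (c0=0, c1=-200, c2=-1)
[Gauss-Seidel] macro 3: S0 reads c1=-200 → after 1×micro: 1; S1 reads c1=-200 → after 2×micro: -2000; S2 reads c1=-2000 → after 1×micro: -1 ⇒ (c0=1, c1=-2000, c2=-1)

first divergence at macro-step: never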